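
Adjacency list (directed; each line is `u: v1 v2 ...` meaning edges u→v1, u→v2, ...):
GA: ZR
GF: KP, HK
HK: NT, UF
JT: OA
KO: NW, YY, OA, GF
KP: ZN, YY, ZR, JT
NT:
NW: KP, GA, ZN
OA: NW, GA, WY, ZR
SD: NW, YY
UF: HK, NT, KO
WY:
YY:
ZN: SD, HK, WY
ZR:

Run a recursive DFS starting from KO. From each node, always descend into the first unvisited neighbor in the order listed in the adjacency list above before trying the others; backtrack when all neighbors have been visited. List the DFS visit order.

Visit KO
KO → NW
NW → KP
KP → ZN
ZN → SD
SD → YY
ZN → HK
HK → NT
HK → UF
ZN → WY
KP → ZR
KP → JT
JT → OA
OA → GA
KO → GF

KO, NW, KP, ZN, SD, YY, HK, NT, UF, WY, ZR, JT, OA, GA, GF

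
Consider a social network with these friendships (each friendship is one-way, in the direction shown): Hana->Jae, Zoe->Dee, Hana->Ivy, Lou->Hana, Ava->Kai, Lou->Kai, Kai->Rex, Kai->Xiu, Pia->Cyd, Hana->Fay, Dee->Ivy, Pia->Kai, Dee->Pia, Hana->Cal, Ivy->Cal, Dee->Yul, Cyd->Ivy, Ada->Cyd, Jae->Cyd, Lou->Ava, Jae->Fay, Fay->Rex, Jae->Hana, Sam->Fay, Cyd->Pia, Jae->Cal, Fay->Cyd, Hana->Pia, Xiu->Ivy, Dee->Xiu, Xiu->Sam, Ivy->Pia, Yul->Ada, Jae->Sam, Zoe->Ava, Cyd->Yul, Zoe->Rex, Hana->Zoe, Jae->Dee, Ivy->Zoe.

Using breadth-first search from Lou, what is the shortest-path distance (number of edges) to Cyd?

3

Level 0: Lou
Level 1: Ava, Hana, Kai
Level 2: Cal, Fay, Ivy, Jae, Pia, Rex, Xiu, Zoe
Level 3: Cyd, Dee, Sam
Level 4: Yul
Level 5: Ada
Cyd first appears at level 3.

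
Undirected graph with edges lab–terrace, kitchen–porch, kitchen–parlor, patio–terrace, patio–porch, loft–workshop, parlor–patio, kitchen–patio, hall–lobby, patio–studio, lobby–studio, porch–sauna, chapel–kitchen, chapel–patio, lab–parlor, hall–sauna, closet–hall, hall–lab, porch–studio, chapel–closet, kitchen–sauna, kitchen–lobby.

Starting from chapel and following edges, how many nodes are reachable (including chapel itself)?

BFS from chapel visits: chapel, patio, kitchen, closet, terrace, studio, porch, parlor, sauna, lobby, hall, lab
Reachable nodes: 12 of 14 total.

12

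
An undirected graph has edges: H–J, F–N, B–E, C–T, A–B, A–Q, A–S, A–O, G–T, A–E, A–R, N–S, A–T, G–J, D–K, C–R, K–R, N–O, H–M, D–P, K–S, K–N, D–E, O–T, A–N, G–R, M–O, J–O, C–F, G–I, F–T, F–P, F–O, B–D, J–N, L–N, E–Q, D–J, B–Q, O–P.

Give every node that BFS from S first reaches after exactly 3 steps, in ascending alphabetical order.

C, G, H, M, P

Level 0: S
Level 1: A, K, N
Level 2: B, D, E, F, J, L, O, Q, R, T
Level 3: C, G, H, M, P
Level 4: I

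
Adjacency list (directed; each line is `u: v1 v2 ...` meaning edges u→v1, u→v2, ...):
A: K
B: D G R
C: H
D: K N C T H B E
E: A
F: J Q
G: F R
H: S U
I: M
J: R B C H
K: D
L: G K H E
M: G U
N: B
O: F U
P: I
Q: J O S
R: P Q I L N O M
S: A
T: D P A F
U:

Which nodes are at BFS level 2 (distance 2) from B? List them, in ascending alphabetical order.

C, E, F, H, I, K, L, M, N, O, P, Q, T

Level 0: B
Level 1: D, G, R
Level 2: C, E, F, H, I, K, L, M, N, O, P, Q, T
Level 3: A, J, S, U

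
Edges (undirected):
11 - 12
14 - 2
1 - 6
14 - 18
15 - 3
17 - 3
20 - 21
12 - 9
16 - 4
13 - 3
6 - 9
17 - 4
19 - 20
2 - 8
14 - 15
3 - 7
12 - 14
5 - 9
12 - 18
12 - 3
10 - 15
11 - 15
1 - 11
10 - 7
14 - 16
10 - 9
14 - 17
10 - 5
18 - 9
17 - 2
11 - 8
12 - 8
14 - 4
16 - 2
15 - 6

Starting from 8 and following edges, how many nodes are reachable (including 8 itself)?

BFS from 8 visits: 8, 12, 11, 2, 18, 14, 9, 3, 15, 1, 17, 16, 4, 10, 6, 5, 13, 7
Reachable nodes: 18 of 21 total.

18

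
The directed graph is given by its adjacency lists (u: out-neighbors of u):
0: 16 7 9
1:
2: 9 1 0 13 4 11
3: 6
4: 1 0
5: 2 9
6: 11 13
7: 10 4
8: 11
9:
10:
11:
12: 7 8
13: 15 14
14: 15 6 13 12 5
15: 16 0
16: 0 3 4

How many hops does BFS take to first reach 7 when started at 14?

2

Level 0: 14
Level 1: 5, 6, 12, 13, 15
Level 2: 0, 2, 7, 8, 9, 11, 16
Level 3: 1, 3, 4, 10
7 first appears at level 2.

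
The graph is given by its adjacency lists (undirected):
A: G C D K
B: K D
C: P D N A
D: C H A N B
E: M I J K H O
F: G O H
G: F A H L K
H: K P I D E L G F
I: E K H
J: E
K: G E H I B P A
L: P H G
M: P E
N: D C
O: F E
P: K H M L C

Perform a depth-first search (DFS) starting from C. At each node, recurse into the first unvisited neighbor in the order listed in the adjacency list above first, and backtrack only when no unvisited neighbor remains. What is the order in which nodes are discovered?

C → P → K → G → F → O → E → M → I → H → D → A → N → B → L → J

Visit C
C → P
P → K
K → G
G → F
F → O
O → E
E → M
E → I
I → H
H → D
D → A
D → N
D → B
H → L
E → J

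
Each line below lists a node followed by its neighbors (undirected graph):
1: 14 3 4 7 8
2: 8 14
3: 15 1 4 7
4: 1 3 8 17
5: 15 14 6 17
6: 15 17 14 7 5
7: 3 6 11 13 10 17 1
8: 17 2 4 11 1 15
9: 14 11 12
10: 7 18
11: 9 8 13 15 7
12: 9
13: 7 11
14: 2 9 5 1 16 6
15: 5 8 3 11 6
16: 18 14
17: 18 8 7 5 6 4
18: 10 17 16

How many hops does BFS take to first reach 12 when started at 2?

Level 0: 2
Level 1: 8, 14
Level 2: 1, 4, 5, 6, 9, 11, 15, 16, 17
Level 3: 3, 7, 12, 13, 18
Level 4: 10
12 first appears at level 3.

3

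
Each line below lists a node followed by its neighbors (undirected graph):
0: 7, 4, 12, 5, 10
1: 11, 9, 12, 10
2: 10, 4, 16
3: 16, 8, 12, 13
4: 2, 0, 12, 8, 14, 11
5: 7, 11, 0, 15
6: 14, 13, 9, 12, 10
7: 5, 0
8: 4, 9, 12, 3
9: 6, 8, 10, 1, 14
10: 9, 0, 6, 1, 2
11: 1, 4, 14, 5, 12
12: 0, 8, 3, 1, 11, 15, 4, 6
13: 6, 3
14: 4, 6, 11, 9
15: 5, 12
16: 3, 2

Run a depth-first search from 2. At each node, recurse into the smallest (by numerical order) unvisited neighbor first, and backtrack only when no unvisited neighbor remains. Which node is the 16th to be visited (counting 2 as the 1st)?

15

Visit 2
2 → 4
4 → 0
0 → 5
5 → 7
5 → 11
11 → 1
1 → 9
9 → 6
6 → 10
6 → 12
12 → 3
3 → 8
3 → 13
3 → 16
12 → 15
6 → 14

Visit order: 2, 4, 0, 5, 7, 11, 1, 9, 6, 10, 12, 3, 8, 13, 16, 15, 14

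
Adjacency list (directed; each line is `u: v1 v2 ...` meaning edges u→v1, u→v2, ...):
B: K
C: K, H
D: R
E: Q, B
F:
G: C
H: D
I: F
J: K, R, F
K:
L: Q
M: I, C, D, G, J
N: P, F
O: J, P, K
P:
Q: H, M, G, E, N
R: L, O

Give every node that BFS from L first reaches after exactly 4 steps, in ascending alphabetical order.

K, R

Level 0: L
Level 1: Q
Level 2: E, G, H, M, N
Level 3: B, C, D, F, I, J, P
Level 4: K, R
Level 5: O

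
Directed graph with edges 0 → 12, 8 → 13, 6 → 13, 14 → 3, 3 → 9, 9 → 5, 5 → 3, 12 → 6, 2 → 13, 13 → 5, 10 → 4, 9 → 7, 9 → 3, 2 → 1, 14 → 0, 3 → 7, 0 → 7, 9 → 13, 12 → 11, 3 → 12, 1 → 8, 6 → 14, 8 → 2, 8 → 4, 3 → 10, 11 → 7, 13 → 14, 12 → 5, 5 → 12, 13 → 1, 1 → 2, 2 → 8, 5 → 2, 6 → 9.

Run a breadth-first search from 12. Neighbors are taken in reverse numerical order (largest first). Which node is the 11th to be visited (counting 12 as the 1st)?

Visit 12; enqueue 11, 6, 5 → queue [11, 6, 5]
Visit 11; enqueue 7 → queue [6, 5, 7]
Visit 6; enqueue 14, 13, 9 → queue [5, 7, 14, 13, 9]
Visit 5; enqueue 3, 2 → queue [7, 14, 13, 9, 3, 2]
Visit 7 → queue [14, 13, 9, 3, 2]
Visit 14; enqueue 0 → queue [13, 9, 3, 2, 0]
Visit 13; enqueue 1 → queue [9, 3, 2, 0, 1]
Visit 9 → queue [3, 2, 0, 1]
Visit 3; enqueue 10 → queue [2, 0, 1, 10]
Visit 2; enqueue 8 → queue [0, 1, 10, 8]
Visit 0 → queue [1, 10, 8]
Visit 1 → queue [10, 8]
Visit 10; enqueue 4 → queue [8, 4]
Visit 8 → queue [4]
Visit 4 → queue []

Visit order: 12, 11, 6, 5, 7, 14, 13, 9, 3, 2, 0, 1, 10, 8, 4

0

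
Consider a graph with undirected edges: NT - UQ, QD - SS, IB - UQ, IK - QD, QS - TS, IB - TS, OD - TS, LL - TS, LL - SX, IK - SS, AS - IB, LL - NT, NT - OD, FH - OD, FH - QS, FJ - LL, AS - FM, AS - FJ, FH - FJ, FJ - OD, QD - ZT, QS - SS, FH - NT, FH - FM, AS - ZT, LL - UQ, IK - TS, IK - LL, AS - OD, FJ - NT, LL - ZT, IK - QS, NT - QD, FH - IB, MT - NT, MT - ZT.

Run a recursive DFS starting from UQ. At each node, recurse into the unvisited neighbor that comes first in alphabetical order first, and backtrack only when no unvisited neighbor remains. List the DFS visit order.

Visit UQ
UQ → IB
IB → AS
AS → FJ
FJ → FH
FH → FM
FH → NT
NT → LL
LL → IK
IK → QD
QD → SS
SS → QS
QS → TS
TS → OD
QD → ZT
ZT → MT
LL → SX

UQ, IB, AS, FJ, FH, FM, NT, LL, IK, QD, SS, QS, TS, OD, ZT, MT, SX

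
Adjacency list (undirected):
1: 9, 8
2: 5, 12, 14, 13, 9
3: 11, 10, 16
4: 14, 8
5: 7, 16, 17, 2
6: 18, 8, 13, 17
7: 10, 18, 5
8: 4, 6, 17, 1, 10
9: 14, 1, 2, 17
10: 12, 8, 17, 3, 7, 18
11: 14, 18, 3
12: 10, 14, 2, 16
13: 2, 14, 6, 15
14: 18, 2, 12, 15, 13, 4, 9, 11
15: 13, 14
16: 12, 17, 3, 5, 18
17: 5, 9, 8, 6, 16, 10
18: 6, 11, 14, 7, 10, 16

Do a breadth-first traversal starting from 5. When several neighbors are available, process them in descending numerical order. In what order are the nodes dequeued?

Visit 5; enqueue 17, 16, 7, 2 → queue [17, 16, 7, 2]
Visit 17; enqueue 10, 9, 8, 6 → queue [16, 7, 2, 10, 9, 8, 6]
Visit 16; enqueue 18, 12, 3 → queue [7, 2, 10, 9, 8, 6, 18, 12, 3]
Visit 7 → queue [2, 10, 9, 8, 6, 18, 12, 3]
Visit 2; enqueue 14, 13 → queue [10, 9, 8, 6, 18, 12, 3, 14, 13]
Visit 10 → queue [9, 8, 6, 18, 12, 3, 14, 13]
Visit 9; enqueue 1 → queue [8, 6, 18, 12, 3, 14, 13, 1]
Visit 8; enqueue 4 → queue [6, 18, 12, 3, 14, 13, 1, 4]
Visit 6 → queue [18, 12, 3, 14, 13, 1, 4]
Visit 18; enqueue 11 → queue [12, 3, 14, 13, 1, 4, 11]
Visit 12 → queue [3, 14, 13, 1, 4, 11]
Visit 3 → queue [14, 13, 1, 4, 11]
Visit 14; enqueue 15 → queue [13, 1, 4, 11, 15]
Visit 13 → queue [1, 4, 11, 15]
Visit 1 → queue [4, 11, 15]
Visit 4 → queue [11, 15]
Visit 11 → queue [15]
Visit 15 → queue []

5, 17, 16, 7, 2, 10, 9, 8, 6, 18, 12, 3, 14, 13, 1, 4, 11, 15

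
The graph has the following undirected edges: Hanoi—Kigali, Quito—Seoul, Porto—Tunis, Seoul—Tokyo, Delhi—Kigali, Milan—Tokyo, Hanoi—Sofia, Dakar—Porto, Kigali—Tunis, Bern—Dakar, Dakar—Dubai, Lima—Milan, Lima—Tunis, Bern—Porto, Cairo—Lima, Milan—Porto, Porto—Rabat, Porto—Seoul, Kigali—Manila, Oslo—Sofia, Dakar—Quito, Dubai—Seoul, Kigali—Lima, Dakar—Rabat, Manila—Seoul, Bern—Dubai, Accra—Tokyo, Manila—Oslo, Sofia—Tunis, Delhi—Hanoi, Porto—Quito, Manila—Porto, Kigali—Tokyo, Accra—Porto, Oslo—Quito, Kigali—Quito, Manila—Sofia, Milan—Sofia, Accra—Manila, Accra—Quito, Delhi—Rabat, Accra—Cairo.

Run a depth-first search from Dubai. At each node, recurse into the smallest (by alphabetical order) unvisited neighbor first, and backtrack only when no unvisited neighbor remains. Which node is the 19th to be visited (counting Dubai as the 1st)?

Rabat

Visit Dubai
Dubai → Bern
Bern → Dakar
Dakar → Porto
Porto → Accra
Accra → Cairo
Cairo → Lima
Lima → Kigali
Kigali → Delhi
Delhi → Hanoi
Hanoi → Sofia
Sofia → Manila
Manila → Oslo
Oslo → Quito
Quito → Seoul
Seoul → Tokyo
Tokyo → Milan
Sofia → Tunis
Delhi → Rabat

Visit order: Dubai, Bern, Dakar, Porto, Accra, Cairo, Lima, Kigali, Delhi, Hanoi, Sofia, Manila, Oslo, Quito, Seoul, Tokyo, Milan, Tunis, Rabat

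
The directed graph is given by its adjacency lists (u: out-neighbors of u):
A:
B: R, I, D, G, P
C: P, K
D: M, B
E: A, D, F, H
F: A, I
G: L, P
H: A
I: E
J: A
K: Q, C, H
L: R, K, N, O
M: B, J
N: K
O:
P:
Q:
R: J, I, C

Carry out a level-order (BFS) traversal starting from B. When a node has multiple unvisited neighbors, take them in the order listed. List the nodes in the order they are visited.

Visit B; enqueue R, I, D, G, P → queue [R, I, D, G, P]
Visit R; enqueue J, C → queue [I, D, G, P, J, C]
Visit I; enqueue E → queue [D, G, P, J, C, E]
Visit D; enqueue M → queue [G, P, J, C, E, M]
Visit G; enqueue L → queue [P, J, C, E, M, L]
Visit P → queue [J, C, E, M, L]
Visit J; enqueue A → queue [C, E, M, L, A]
Visit C; enqueue K → queue [E, M, L, A, K]
Visit E; enqueue F, H → queue [M, L, A, K, F, H]
Visit M → queue [L, A, K, F, H]
Visit L; enqueue N, O → queue [A, K, F, H, N, O]
Visit A → queue [K, F, H, N, O]
Visit K; enqueue Q → queue [F, H, N, O, Q]
Visit F → queue [H, N, O, Q]
Visit H → queue [N, O, Q]
Visit N → queue [O, Q]
Visit O → queue [Q]
Visit Q → queue []

B → R → I → D → G → P → J → C → E → M → L → A → K → F → H → N → O → Q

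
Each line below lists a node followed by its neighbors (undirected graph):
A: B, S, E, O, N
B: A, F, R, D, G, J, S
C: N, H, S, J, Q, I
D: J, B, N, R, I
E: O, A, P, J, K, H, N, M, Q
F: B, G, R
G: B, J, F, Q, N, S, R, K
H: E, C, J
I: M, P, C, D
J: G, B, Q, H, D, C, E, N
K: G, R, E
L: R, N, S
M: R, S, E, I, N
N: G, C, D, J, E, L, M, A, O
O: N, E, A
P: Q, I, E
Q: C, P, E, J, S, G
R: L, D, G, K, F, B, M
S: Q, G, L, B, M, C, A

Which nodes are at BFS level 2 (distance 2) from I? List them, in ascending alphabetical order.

B, E, H, J, N, Q, R, S

Level 0: I
Level 1: C, D, M, P
Level 2: B, E, H, J, N, Q, R, S
Level 3: A, F, G, K, L, O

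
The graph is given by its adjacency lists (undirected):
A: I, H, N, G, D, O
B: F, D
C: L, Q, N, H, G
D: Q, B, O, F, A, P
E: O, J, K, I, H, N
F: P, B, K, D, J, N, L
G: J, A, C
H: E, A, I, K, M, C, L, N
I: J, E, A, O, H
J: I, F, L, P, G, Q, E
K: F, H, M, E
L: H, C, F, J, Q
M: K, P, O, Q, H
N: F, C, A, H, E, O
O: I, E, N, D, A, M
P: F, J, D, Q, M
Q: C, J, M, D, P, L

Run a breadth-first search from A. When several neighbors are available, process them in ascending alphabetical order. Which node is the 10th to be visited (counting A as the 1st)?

P

Visit A; enqueue D, G, H, I, N, O → queue [D, G, H, I, N, O]
Visit D; enqueue B, F, P, Q → queue [G, H, I, N, O, B, F, P, Q]
Visit G; enqueue C, J → queue [H, I, N, O, B, F, P, Q, C, J]
Visit H; enqueue E, K, L, M → queue [I, N, O, B, F, P, Q, C, J, E, K, L, M]
Visit I → queue [N, O, B, F, P, Q, C, J, E, K, L, M]
Visit N → queue [O, B, F, P, Q, C, J, E, K, L, M]
Visit O → queue [B, F, P, Q, C, J, E, K, L, M]
Visit B → queue [F, P, Q, C, J, E, K, L, M]
Visit F → queue [P, Q, C, J, E, K, L, M]
Visit P → queue [Q, C, J, E, K, L, M]
Visit Q → queue [C, J, E, K, L, M]
Visit C → queue [J, E, K, L, M]
Visit J → queue [E, K, L, M]
Visit E → queue [K, L, M]
Visit K → queue [L, M]
Visit L → queue [M]
Visit M → queue []

Visit order: A, D, G, H, I, N, O, B, F, P, Q, C, J, E, K, L, M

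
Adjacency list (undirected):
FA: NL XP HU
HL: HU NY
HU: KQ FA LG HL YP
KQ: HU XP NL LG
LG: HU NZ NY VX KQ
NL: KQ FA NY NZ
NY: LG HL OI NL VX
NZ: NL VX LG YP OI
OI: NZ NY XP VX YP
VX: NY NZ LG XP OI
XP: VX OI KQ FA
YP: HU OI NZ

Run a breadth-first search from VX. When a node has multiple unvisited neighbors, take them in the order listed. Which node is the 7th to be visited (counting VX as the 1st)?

HL

Visit VX; enqueue NY, NZ, LG, XP, OI → queue [NY, NZ, LG, XP, OI]
Visit NY; enqueue HL, NL → queue [NZ, LG, XP, OI, HL, NL]
Visit NZ; enqueue YP → queue [LG, XP, OI, HL, NL, YP]
Visit LG; enqueue HU, KQ → queue [XP, OI, HL, NL, YP, HU, KQ]
Visit XP; enqueue FA → queue [OI, HL, NL, YP, HU, KQ, FA]
Visit OI → queue [HL, NL, YP, HU, KQ, FA]
Visit HL → queue [NL, YP, HU, KQ, FA]
Visit NL → queue [YP, HU, KQ, FA]
Visit YP → queue [HU, KQ, FA]
Visit HU → queue [KQ, FA]
Visit KQ → queue [FA]
Visit FA → queue []

Visit order: VX, NY, NZ, LG, XP, OI, HL, NL, YP, HU, KQ, FA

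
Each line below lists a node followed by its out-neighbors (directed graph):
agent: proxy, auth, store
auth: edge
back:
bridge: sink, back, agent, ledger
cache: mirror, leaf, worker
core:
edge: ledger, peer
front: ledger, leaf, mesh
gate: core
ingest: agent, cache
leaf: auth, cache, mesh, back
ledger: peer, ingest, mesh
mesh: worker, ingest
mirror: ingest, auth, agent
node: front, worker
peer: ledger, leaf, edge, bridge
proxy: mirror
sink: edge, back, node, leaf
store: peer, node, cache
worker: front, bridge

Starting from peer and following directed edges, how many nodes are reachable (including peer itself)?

18

BFS from peer visits: peer, ledger, leaf, edge, bridge, ingest, mesh, auth, cache, back, sink, agent, worker, mirror, node, proxy, store, front
Reachable nodes: 18 of 20 total.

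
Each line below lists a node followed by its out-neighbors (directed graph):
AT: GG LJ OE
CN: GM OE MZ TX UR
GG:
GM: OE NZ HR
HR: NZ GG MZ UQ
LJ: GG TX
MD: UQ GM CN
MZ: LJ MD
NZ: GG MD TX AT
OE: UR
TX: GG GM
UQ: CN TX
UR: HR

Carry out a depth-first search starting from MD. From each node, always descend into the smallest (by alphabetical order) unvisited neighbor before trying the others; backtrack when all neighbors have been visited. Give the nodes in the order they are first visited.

MD -> CN -> GM -> HR -> GG -> MZ -> LJ -> TX -> NZ -> AT -> OE -> UR -> UQ

Visit MD
MD → CN
CN → GM
GM → HR
HR → GG
HR → MZ
MZ → LJ
LJ → TX
HR → NZ
NZ → AT
AT → OE
OE → UR
HR → UQ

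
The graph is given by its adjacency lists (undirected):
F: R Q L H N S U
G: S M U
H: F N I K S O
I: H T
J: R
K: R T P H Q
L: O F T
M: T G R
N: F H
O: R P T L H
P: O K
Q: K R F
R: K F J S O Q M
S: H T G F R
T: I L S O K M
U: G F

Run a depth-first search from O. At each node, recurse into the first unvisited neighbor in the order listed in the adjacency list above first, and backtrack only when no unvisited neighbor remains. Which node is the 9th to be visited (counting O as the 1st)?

L

Visit O
O → R
R → K
K → T
T → I
I → H
H → F
F → Q
F → L
F → N
F → S
S → G
G → M
G → U
K → P
R → J

Visit order: O, R, K, T, I, H, F, Q, L, N, S, G, M, U, P, J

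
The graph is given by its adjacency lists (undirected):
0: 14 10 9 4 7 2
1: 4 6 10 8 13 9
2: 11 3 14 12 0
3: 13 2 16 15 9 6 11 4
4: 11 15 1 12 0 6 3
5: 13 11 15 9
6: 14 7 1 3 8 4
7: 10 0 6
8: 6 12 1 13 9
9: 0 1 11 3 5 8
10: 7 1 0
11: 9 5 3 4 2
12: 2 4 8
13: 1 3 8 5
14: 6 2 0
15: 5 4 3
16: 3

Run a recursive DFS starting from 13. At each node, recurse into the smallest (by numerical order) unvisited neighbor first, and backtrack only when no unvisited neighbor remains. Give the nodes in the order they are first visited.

13, 1, 4, 0, 2, 3, 6, 7, 10, 8, 9, 5, 11, 15, 12, 14, 16

Visit 13
13 → 1
1 → 4
4 → 0
0 → 2
2 → 3
3 → 6
6 → 7
7 → 10
6 → 8
8 → 9
9 → 5
5 → 11
5 → 15
8 → 12
6 → 14
3 → 16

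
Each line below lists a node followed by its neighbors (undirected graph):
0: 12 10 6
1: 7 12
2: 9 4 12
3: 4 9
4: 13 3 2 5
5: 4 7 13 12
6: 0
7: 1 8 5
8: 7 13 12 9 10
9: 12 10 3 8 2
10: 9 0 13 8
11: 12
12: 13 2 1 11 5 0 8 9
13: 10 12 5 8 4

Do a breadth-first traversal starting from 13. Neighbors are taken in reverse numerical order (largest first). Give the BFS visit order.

13, 12, 10, 8, 5, 4, 11, 9, 2, 1, 0, 7, 3, 6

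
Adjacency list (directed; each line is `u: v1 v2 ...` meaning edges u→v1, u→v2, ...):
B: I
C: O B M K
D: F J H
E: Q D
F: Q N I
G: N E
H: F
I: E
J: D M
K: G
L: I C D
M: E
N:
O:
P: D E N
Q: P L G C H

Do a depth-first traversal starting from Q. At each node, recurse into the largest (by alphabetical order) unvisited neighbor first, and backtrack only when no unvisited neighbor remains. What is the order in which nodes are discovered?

Visit Q
Q → P
P → N
P → E
E → D
D → J
J → M
D → H
H → F
F → I
Q → L
L → C
C → O
C → K
K → G
C → B

Q, P, N, E, D, J, M, H, F, I, L, C, O, K, G, B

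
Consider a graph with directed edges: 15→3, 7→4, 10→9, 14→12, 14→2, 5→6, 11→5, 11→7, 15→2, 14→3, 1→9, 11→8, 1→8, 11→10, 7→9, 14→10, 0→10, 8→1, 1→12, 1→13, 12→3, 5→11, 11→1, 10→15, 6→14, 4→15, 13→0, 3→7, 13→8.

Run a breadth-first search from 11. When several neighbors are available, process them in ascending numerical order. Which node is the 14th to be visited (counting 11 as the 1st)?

Visit 11; enqueue 1, 5, 7, 8, 10 → queue [1, 5, 7, 8, 10]
Visit 1; enqueue 9, 12, 13 → queue [5, 7, 8, 10, 9, 12, 13]
Visit 5; enqueue 6 → queue [7, 8, 10, 9, 12, 13, 6]
Visit 7; enqueue 4 → queue [8, 10, 9, 12, 13, 6, 4]
Visit 8 → queue [10, 9, 12, 13, 6, 4]
Visit 10; enqueue 15 → queue [9, 12, 13, 6, 4, 15]
Visit 9 → queue [12, 13, 6, 4, 15]
Visit 12; enqueue 3 → queue [13, 6, 4, 15, 3]
Visit 13; enqueue 0 → queue [6, 4, 15, 3, 0]
Visit 6; enqueue 14 → queue [4, 15, 3, 0, 14]
Visit 4 → queue [15, 3, 0, 14]
Visit 15; enqueue 2 → queue [3, 0, 14, 2]
Visit 3 → queue [0, 14, 2]
Visit 0 → queue [14, 2]
Visit 14 → queue [2]
Visit 2 → queue []

Visit order: 11, 1, 5, 7, 8, 10, 9, 12, 13, 6, 4, 15, 3, 0, 14, 2

0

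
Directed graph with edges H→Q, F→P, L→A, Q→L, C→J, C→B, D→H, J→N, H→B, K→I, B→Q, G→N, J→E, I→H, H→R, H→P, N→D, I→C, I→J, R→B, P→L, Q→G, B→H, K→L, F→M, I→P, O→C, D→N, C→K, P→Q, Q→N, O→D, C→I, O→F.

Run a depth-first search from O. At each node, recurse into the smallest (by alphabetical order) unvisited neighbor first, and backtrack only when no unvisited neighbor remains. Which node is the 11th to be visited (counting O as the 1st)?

D

Visit O
O → C
C → B
B → H
H → P
P → L
L → A
P → Q
Q → G
G → N
N → D
H → R
C → I
I → J
J → E
C → K
O → F
F → M

Visit order: O, C, B, H, P, L, A, Q, G, N, D, R, I, J, E, K, F, M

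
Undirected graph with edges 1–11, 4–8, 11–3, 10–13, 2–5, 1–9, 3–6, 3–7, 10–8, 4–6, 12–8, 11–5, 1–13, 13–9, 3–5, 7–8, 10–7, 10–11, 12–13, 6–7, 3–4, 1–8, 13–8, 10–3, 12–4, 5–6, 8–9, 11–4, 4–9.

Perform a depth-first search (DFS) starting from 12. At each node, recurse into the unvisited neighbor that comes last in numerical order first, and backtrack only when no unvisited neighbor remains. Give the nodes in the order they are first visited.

12, 13, 10, 11, 5, 6, 7, 8, 9, 4, 3, 1, 2

Visit 12
12 → 13
13 → 10
10 → 11
11 → 5
5 → 6
6 → 7
7 → 8
8 → 9
9 → 4
4 → 3
9 → 1
5 → 2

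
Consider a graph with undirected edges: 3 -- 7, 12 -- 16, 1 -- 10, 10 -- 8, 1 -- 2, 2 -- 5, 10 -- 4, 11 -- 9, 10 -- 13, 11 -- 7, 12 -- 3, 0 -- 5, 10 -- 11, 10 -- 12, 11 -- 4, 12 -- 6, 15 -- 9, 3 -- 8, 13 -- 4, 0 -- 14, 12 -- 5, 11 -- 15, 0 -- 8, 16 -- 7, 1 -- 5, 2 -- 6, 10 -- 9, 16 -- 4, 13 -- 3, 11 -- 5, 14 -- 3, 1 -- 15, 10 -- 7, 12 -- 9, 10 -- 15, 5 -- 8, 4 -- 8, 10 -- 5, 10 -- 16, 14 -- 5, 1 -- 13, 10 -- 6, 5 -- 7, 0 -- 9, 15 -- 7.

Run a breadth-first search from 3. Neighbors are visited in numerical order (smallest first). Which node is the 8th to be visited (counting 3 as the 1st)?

Visit 3; enqueue 7, 8, 12, 13, 14 → queue [7, 8, 12, 13, 14]
Visit 7; enqueue 5, 10, 11, 15, 16 → queue [8, 12, 13, 14, 5, 10, 11, 15, 16]
Visit 8; enqueue 0, 4 → queue [12, 13, 14, 5, 10, 11, 15, 16, 0, 4]
Visit 12; enqueue 6, 9 → queue [13, 14, 5, 10, 11, 15, 16, 0, 4, 6, 9]
Visit 13; enqueue 1 → queue [14, 5, 10, 11, 15, 16, 0, 4, 6, 9, 1]
Visit 14 → queue [5, 10, 11, 15, 16, 0, 4, 6, 9, 1]
Visit 5; enqueue 2 → queue [10, 11, 15, 16, 0, 4, 6, 9, 1, 2]
Visit 10 → queue [11, 15, 16, 0, 4, 6, 9, 1, 2]
Visit 11 → queue [15, 16, 0, 4, 6, 9, 1, 2]
Visit 15 → queue [16, 0, 4, 6, 9, 1, 2]
Visit 16 → queue [0, 4, 6, 9, 1, 2]
Visit 0 → queue [4, 6, 9, 1, 2]
Visit 4 → queue [6, 9, 1, 2]
Visit 6 → queue [9, 1, 2]
Visit 9 → queue [1, 2]
Visit 1 → queue [2]
Visit 2 → queue []

Visit order: 3, 7, 8, 12, 13, 14, 5, 10, 11, 15, 16, 0, 4, 6, 9, 1, 2

10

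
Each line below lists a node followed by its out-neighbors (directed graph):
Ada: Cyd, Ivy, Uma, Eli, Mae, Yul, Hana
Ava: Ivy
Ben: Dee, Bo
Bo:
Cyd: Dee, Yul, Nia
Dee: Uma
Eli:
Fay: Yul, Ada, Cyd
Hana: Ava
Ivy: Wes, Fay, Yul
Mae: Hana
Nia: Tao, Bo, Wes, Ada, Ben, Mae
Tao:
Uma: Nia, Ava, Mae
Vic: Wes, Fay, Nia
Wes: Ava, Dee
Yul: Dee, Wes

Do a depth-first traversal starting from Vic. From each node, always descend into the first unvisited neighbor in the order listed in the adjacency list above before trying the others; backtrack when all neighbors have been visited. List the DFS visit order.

Visit Vic
Vic → Wes
Wes → Ava
Ava → Ivy
Ivy → Fay
Fay → Yul
Yul → Dee
Dee → Uma
Uma → Nia
Nia → Tao
Nia → Bo
Nia → Ada
Ada → Cyd
Ada → Eli
Ada → Mae
Mae → Hana
Nia → Ben

Vic, Wes, Ava, Ivy, Fay, Yul, Dee, Uma, Nia, Tao, Bo, Ada, Cyd, Eli, Mae, Hana, Ben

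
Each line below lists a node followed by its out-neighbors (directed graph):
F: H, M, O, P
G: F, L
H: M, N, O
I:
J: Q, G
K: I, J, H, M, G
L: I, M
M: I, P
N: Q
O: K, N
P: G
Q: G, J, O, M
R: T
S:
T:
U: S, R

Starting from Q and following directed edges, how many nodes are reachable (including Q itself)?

BFS from Q visits: Q, G, J, O, M, F, L, K, N, I, P, H
Reachable nodes: 12 of 16 total.

12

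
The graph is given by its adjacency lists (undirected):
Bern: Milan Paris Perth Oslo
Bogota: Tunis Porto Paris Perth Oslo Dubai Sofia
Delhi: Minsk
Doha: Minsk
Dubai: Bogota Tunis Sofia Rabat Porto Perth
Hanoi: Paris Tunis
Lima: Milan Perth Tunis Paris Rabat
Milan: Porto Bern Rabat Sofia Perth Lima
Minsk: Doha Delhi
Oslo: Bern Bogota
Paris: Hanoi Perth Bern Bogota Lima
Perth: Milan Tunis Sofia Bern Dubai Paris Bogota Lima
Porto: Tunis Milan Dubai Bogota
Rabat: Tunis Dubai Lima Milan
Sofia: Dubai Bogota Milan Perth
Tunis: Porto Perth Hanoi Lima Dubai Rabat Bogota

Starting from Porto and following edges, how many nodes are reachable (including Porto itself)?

BFS from Porto visits: Porto, Tunis, Milan, Dubai, Bogota, Rabat, Perth, Lima, Hanoi, Sofia, Bern, Paris, Oslo
Reachable nodes: 13 of 16 total.

13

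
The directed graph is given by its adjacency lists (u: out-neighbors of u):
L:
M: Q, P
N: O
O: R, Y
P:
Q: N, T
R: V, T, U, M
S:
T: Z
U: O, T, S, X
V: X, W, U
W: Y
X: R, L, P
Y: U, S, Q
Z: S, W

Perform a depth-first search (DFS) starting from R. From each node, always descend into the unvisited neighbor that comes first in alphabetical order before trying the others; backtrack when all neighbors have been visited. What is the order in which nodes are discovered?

R M P Q N O Y S U T Z W X L V

Visit R
R → M
M → P
M → Q
Q → N
N → O
O → Y
Y → S
Y → U
U → T
T → Z
Z → W
U → X
X → L
R → V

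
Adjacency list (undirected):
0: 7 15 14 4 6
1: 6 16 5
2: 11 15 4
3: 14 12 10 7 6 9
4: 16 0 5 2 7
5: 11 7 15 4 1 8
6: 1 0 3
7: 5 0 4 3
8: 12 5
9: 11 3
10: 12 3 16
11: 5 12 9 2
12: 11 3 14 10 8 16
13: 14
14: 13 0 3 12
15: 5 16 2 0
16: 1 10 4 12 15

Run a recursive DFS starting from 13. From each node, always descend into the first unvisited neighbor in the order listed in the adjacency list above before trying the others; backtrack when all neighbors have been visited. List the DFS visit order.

13 -> 14 -> 0 -> 7 -> 5 -> 11 -> 12 -> 3 -> 10 -> 16 -> 1 -> 6 -> 4 -> 2 -> 15 -> 9 -> 8

Visit 13
13 → 14
14 → 0
0 → 7
7 → 5
5 → 11
11 → 12
12 → 3
3 → 10
10 → 16
16 → 1
1 → 6
16 → 4
4 → 2
2 → 15
3 → 9
12 → 8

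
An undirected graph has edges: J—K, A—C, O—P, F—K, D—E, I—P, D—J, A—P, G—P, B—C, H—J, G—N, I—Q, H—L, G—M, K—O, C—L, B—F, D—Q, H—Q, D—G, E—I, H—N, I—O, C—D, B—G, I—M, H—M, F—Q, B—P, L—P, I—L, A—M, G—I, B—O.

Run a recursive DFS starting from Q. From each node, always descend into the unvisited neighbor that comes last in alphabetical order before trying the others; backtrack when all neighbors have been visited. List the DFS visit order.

Visit Q
Q → I
I → P
P → O
O → K
K → J
J → H
H → N
N → G
G → M
M → A
A → C
C → L
C → D
D → E
C → B
B → F

Q, I, P, O, K, J, H, N, G, M, A, C, L, D, E, B, F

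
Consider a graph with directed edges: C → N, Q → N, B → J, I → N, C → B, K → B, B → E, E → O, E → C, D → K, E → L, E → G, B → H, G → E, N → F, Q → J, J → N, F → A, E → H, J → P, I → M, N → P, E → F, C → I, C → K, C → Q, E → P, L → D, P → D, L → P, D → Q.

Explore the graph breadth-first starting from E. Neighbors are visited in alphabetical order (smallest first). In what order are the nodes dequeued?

E, C, F, G, H, L, O, P, B, I, K, N, Q, A, D, J, M

Visit E; enqueue C, F, G, H, L, O, P → queue [C, F, G, H, L, O, P]
Visit C; enqueue B, I, K, N, Q → queue [F, G, H, L, O, P, B, I, K, N, Q]
Visit F; enqueue A → queue [G, H, L, O, P, B, I, K, N, Q, A]
Visit G → queue [H, L, O, P, B, I, K, N, Q, A]
Visit H → queue [L, O, P, B, I, K, N, Q, A]
Visit L; enqueue D → queue [O, P, B, I, K, N, Q, A, D]
Visit O → queue [P, B, I, K, N, Q, A, D]
Visit P → queue [B, I, K, N, Q, A, D]
Visit B; enqueue J → queue [I, K, N, Q, A, D, J]
Visit I; enqueue M → queue [K, N, Q, A, D, J, M]
Visit K → queue [N, Q, A, D, J, M]
Visit N → queue [Q, A, D, J, M]
Visit Q → queue [A, D, J, M]
Visit A → queue [D, J, M]
Visit D → queue [J, M]
Visit J → queue [M]
Visit M → queue []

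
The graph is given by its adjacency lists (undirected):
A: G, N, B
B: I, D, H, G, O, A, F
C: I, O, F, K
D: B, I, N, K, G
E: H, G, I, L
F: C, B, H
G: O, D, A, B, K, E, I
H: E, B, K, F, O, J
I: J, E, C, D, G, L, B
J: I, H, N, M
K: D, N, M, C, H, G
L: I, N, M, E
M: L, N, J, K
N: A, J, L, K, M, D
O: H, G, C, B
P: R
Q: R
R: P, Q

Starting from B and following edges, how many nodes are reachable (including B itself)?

15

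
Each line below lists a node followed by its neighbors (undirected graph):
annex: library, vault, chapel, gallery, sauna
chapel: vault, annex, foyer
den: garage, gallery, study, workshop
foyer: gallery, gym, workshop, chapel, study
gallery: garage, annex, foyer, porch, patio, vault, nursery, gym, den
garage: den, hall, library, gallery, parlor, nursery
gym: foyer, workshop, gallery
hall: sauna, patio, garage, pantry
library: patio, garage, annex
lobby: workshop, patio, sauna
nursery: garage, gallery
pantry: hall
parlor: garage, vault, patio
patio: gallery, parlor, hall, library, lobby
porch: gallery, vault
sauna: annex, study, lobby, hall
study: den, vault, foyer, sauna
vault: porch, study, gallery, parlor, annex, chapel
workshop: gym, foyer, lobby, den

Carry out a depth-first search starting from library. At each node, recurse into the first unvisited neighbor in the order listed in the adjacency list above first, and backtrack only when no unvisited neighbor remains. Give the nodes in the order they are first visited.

Visit library
library → patio
patio → gallery
gallery → garage
garage → den
den → study
study → vault
vault → porch
vault → parlor
vault → annex
annex → chapel
chapel → foyer
foyer → gym
gym → workshop
workshop → lobby
lobby → sauna
sauna → hall
hall → pantry
garage → nursery

library, patio, gallery, garage, den, study, vault, porch, parlor, annex, chapel, foyer, gym, workshop, lobby, sauna, hall, pantry, nursery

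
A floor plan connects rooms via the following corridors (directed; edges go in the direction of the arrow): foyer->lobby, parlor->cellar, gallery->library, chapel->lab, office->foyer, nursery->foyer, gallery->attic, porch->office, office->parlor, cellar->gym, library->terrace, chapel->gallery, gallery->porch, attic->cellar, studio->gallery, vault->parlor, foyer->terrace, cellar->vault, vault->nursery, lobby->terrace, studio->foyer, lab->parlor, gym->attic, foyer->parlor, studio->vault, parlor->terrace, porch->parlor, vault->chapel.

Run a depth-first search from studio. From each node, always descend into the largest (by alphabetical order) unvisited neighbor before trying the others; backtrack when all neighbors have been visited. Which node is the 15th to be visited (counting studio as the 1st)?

Visit studio
studio → vault
vault → parlor
parlor → terrace
parlor → cellar
cellar → gym
gym → attic
vault → nursery
nursery → foyer
foyer → lobby
vault → chapel
chapel → lab
chapel → gallery
gallery → porch
porch → office
gallery → library

Visit order: studio, vault, parlor, terrace, cellar, gym, attic, nursery, foyer, lobby, chapel, lab, gallery, porch, office, library

office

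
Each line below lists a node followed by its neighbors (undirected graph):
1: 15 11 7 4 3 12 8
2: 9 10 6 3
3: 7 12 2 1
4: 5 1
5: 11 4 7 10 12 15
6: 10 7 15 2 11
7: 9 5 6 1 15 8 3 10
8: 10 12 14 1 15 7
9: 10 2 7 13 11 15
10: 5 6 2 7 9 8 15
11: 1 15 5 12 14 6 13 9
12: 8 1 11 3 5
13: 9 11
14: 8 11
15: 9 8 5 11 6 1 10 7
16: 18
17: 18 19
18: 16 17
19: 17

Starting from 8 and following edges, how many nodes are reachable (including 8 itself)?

15

BFS from 8 visits: 8, 1, 7, 10, 12, 14, 15, 3, 4, 11, 5, 6, 9, 2, 13
Reachable nodes: 15 of 19 total.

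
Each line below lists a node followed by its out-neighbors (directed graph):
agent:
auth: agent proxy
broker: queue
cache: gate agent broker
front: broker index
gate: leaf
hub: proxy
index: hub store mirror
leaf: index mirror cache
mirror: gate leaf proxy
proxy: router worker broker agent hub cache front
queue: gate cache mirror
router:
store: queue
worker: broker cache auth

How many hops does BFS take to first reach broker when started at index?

Level 0: index
Level 1: hub, mirror, store
Level 2: gate, leaf, proxy, queue
Level 3: agent, broker, cache, front, router, worker
Level 4: auth
broker first appears at level 3.

3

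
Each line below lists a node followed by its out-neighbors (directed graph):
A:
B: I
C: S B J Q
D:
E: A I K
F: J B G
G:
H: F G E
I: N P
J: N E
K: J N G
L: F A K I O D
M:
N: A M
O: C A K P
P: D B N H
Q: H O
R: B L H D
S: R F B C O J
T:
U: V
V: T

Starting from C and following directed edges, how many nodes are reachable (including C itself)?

19

BFS from C visits: C, S, B, J, Q, R, F, O, I, N, E, H, L, D, G, A, K, P, M
Reachable nodes: 19 of 22 total.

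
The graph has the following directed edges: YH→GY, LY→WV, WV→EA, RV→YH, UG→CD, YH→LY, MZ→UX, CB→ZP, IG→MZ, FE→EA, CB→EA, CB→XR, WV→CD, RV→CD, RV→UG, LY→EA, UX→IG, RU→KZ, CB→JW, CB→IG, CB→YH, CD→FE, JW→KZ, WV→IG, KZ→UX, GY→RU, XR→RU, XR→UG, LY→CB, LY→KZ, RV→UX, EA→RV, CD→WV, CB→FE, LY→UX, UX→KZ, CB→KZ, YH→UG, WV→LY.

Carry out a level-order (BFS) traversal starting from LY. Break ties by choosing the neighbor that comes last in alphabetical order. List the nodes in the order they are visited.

Visit LY; enqueue WV, UX, KZ, EA, CB → queue [WV, UX, KZ, EA, CB]
Visit WV; enqueue IG, CD → queue [UX, KZ, EA, CB, IG, CD]
Visit UX → queue [KZ, EA, CB, IG, CD]
Visit KZ → queue [EA, CB, IG, CD]
Visit EA; enqueue RV → queue [CB, IG, CD, RV]
Visit CB; enqueue ZP, YH, XR, JW, FE → queue [IG, CD, RV, ZP, YH, XR, JW, FE]
Visit IG; enqueue MZ → queue [CD, RV, ZP, YH, XR, JW, FE, MZ]
Visit CD → queue [RV, ZP, YH, XR, JW, FE, MZ]
Visit RV; enqueue UG → queue [ZP, YH, XR, JW, FE, MZ, UG]
Visit ZP → queue [YH, XR, JW, FE, MZ, UG]
Visit YH; enqueue GY → queue [XR, JW, FE, MZ, UG, GY]
Visit XR; enqueue RU → queue [JW, FE, MZ, UG, GY, RU]
Visit JW → queue [FE, MZ, UG, GY, RU]
Visit FE → queue [MZ, UG, GY, RU]
Visit MZ → queue [UG, GY, RU]
Visit UG → queue [GY, RU]
Visit GY → queue [RU]
Visit RU → queue []

LY WV UX KZ EA CB IG CD RV ZP YH XR JW FE MZ UG GY RU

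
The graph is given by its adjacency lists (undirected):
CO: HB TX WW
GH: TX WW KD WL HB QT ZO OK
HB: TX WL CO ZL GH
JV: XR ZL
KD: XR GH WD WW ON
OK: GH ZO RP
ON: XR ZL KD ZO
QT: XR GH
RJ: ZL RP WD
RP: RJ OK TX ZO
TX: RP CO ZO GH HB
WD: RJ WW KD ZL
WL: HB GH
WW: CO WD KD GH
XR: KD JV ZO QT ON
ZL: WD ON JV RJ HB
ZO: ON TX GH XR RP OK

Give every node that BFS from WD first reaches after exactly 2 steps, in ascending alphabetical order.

CO, GH, HB, JV, ON, RP, XR

Level 0: WD
Level 1: KD, RJ, WW, ZL
Level 2: CO, GH, HB, JV, ON, RP, XR
Level 3: OK, QT, TX, WL, ZO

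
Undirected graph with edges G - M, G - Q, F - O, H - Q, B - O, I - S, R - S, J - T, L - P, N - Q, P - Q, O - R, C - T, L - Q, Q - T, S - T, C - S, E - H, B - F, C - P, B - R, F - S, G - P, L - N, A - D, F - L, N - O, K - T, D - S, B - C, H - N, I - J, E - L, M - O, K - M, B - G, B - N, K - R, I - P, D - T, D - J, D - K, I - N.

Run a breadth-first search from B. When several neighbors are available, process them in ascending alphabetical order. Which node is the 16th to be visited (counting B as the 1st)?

Visit B; enqueue C, F, G, N, O, R → queue [C, F, G, N, O, R]
Visit C; enqueue P, S, T → queue [F, G, N, O, R, P, S, T]
Visit F; enqueue L → queue [G, N, O, R, P, S, T, L]
Visit G; enqueue M, Q → queue [N, O, R, P, S, T, L, M, Q]
Visit N; enqueue H, I → queue [O, R, P, S, T, L, M, Q, H, I]
Visit O → queue [R, P, S, T, L, M, Q, H, I]
Visit R; enqueue K → queue [P, S, T, L, M, Q, H, I, K]
Visit P → queue [S, T, L, M, Q, H, I, K]
Visit S; enqueue D → queue [T, L, M, Q, H, I, K, D]
Visit T; enqueue J → queue [L, M, Q, H, I, K, D, J]
Visit L; enqueue E → queue [M, Q, H, I, K, D, J, E]
Visit M → queue [Q, H, I, K, D, J, E]
Visit Q → queue [H, I, K, D, J, E]
Visit H → queue [I, K, D, J, E]
Visit I → queue [K, D, J, E]
Visit K → queue [D, J, E]
Visit D; enqueue A → queue [J, E, A]
Visit J → queue [E, A]
Visit E → queue [A]
Visit A → queue []

Visit order: B, C, F, G, N, O, R, P, S, T, L, M, Q, H, I, K, D, J, E, A

K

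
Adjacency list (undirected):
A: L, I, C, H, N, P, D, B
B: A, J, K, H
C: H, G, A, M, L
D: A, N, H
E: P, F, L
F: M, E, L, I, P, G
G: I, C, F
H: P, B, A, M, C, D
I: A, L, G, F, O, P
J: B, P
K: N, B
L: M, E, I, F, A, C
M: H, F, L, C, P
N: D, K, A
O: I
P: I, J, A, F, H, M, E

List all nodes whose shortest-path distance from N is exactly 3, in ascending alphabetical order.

Level 0: N
Level 1: A, D, K
Level 2: B, C, H, I, L, P
Level 3: E, F, G, J, M, O

E, F, G, J, M, O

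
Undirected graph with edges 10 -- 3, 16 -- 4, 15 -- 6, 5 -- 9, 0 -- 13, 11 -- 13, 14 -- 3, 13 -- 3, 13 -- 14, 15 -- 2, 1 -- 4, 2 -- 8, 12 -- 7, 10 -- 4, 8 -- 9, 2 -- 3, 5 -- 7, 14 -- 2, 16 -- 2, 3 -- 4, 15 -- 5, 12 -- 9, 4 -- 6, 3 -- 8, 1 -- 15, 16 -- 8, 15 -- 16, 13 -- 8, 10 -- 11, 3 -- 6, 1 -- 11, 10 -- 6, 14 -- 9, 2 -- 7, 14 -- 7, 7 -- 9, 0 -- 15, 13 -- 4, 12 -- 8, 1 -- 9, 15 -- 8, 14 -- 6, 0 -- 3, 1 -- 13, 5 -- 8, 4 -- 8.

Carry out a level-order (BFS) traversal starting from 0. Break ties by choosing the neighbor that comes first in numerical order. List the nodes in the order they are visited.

Visit 0; enqueue 3, 13, 15 → queue [3, 13, 15]
Visit 3; enqueue 2, 4, 6, 8, 10, 14 → queue [13, 15, 2, 4, 6, 8, 10, 14]
Visit 13; enqueue 1, 11 → queue [15, 2, 4, 6, 8, 10, 14, 1, 11]
Visit 15; enqueue 5, 16 → queue [2, 4, 6, 8, 10, 14, 1, 11, 5, 16]
Visit 2; enqueue 7 → queue [4, 6, 8, 10, 14, 1, 11, 5, 16, 7]
Visit 4 → queue [6, 8, 10, 14, 1, 11, 5, 16, 7]
Visit 6 → queue [8, 10, 14, 1, 11, 5, 16, 7]
Visit 8; enqueue 9, 12 → queue [10, 14, 1, 11, 5, 16, 7, 9, 12]
Visit 10 → queue [14, 1, 11, 5, 16, 7, 9, 12]
Visit 14 → queue [1, 11, 5, 16, 7, 9, 12]
Visit 1 → queue [11, 5, 16, 7, 9, 12]
Visit 11 → queue [5, 16, 7, 9, 12]
Visit 5 → queue [16, 7, 9, 12]
Visit 16 → queue [7, 9, 12]
Visit 7 → queue [9, 12]
Visit 9 → queue [12]
Visit 12 → queue []

0, 3, 13, 15, 2, 4, 6, 8, 10, 14, 1, 11, 5, 16, 7, 9, 12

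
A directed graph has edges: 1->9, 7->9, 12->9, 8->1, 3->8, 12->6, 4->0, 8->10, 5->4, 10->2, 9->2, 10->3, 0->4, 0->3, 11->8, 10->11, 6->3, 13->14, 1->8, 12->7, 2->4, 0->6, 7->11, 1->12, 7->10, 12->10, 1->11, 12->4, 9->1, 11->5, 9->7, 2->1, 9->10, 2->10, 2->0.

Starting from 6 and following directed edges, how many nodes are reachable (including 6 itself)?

13

BFS from 6 visits: 6, 3, 8, 1, 10, 9, 11, 12, 2, 7, 5, 4, 0
Reachable nodes: 13 of 15 total.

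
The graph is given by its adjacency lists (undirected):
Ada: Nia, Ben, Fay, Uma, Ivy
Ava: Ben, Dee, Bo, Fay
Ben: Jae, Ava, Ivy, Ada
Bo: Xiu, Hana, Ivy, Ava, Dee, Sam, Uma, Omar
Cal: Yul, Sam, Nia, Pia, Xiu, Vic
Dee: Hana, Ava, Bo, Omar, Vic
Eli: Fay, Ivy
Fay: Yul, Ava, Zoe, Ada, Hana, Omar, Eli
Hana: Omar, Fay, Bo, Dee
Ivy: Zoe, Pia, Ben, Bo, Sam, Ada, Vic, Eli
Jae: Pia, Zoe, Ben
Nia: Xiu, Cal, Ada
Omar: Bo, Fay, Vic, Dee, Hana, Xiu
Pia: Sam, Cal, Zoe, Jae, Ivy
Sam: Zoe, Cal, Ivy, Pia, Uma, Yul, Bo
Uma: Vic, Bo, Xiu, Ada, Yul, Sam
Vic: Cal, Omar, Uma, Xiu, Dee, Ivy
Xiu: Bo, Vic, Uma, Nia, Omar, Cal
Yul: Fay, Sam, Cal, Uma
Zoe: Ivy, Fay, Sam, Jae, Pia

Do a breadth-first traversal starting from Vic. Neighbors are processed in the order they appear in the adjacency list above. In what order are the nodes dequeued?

Vic, Cal, Omar, Uma, Xiu, Dee, Ivy, Yul, Sam, Nia, Pia, Bo, Fay, Hana, Ada, Ava, Zoe, Ben, Eli, Jae

Visit Vic; enqueue Cal, Omar, Uma, Xiu, Dee, Ivy → queue [Cal, Omar, Uma, Xiu, Dee, Ivy]
Visit Cal; enqueue Yul, Sam, Nia, Pia → queue [Omar, Uma, Xiu, Dee, Ivy, Yul, Sam, Nia, Pia]
Visit Omar; enqueue Bo, Fay, Hana → queue [Uma, Xiu, Dee, Ivy, Yul, Sam, Nia, Pia, Bo, Fay, Hana]
Visit Uma; enqueue Ada → queue [Xiu, Dee, Ivy, Yul, Sam, Nia, Pia, Bo, Fay, Hana, Ada]
Visit Xiu → queue [Dee, Ivy, Yul, Sam, Nia, Pia, Bo, Fay, Hana, Ada]
Visit Dee; enqueue Ava → queue [Ivy, Yul, Sam, Nia, Pia, Bo, Fay, Hana, Ada, Ava]
Visit Ivy; enqueue Zoe, Ben, Eli → queue [Yul, Sam, Nia, Pia, Bo, Fay, Hana, Ada, Ava, Zoe, Ben, Eli]
Visit Yul → queue [Sam, Nia, Pia, Bo, Fay, Hana, Ada, Ava, Zoe, Ben, Eli]
Visit Sam → queue [Nia, Pia, Bo, Fay, Hana, Ada, Ava, Zoe, Ben, Eli]
Visit Nia → queue [Pia, Bo, Fay, Hana, Ada, Ava, Zoe, Ben, Eli]
Visit Pia; enqueue Jae → queue [Bo, Fay, Hana, Ada, Ava, Zoe, Ben, Eli, Jae]
Visit Bo → queue [Fay, Hana, Ada, Ava, Zoe, Ben, Eli, Jae]
Visit Fay → queue [Hana, Ada, Ava, Zoe, Ben, Eli, Jae]
Visit Hana → queue [Ada, Ava, Zoe, Ben, Eli, Jae]
Visit Ada → queue [Ava, Zoe, Ben, Eli, Jae]
Visit Ava → queue [Zoe, Ben, Eli, Jae]
Visit Zoe → queue [Ben, Eli, Jae]
Visit Ben → queue [Eli, Jae]
Visit Eli → queue [Jae]
Visit Jae → queue []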